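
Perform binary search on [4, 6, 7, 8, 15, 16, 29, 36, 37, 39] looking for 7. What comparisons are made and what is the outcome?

Binary search for 7 in [4, 6, 7, 8, 15, 16, 29, 36, 37, 39]:

lo=0, hi=9, mid=4, arr[mid]=15 -> 15 > 7, search left half
lo=0, hi=3, mid=1, arr[mid]=6 -> 6 < 7, search right half
lo=2, hi=3, mid=2, arr[mid]=7 -> Found target at index 2!

Binary search finds 7 at index 2 after 3 comparisons. The search repeatedly halves the search space by comparing with the middle element.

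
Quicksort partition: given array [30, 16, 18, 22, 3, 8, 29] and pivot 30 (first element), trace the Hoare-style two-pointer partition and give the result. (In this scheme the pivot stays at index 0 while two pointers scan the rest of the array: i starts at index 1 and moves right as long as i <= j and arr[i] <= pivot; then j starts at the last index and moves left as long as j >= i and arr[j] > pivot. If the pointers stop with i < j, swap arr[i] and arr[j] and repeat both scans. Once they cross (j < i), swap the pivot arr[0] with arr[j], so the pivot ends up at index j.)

Hoare-style two-pointer partition with pivot = 30:

Initial array: [30, 16, 18, 22, 3, 8, 29]

Pointers start at i = 1, j = 6.
i ends at 7, j ends at 6: the pointers have crossed (j < i), so scanning stops.

Swap pivot arr[0] with arr[6] to place pivot at position 6: [29, 16, 18, 22, 3, 8, 30]
Pivot position: 6

After partitioning with pivot 30, the array becomes [29, 16, 18, 22, 3, 8, 30]. The pivot is placed at index 6. All elements to the left of the pivot are <= 30, and all elements to the right are > 30.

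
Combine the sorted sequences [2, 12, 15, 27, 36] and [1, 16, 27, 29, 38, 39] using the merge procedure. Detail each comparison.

Merging process:

Compare 2 vs 1: take 1 from right. Merged: [1]
Compare 2 vs 16: take 2 from left. Merged: [1, 2]
Compare 12 vs 16: take 12 from left. Merged: [1, 2, 12]
Compare 15 vs 16: take 15 from left. Merged: [1, 2, 12, 15]
Compare 27 vs 16: take 16 from right. Merged: [1, 2, 12, 15, 16]
Compare 27 vs 27: take 27 from left. Merged: [1, 2, 12, 15, 16, 27]
Compare 36 vs 27: take 27 from right. Merged: [1, 2, 12, 15, 16, 27, 27]
Compare 36 vs 29: take 29 from right. Merged: [1, 2, 12, 15, 16, 27, 27, 29]
Compare 36 vs 38: take 36 from left. Merged: [1, 2, 12, 15, 16, 27, 27, 29, 36]
Append remaining from right: [38, 39]. Merged: [1, 2, 12, 15, 16, 27, 27, 29, 36, 38, 39]

Final merged array: [1, 2, 12, 15, 16, 27, 27, 29, 36, 38, 39]
Total comparisons: 9

The merged array is [1, 2, 12, 15, 16, 27, 27, 29, 36, 38, 39], requiring 9 comparisons. The merge step runs in O(n) time where n is the total number of elements.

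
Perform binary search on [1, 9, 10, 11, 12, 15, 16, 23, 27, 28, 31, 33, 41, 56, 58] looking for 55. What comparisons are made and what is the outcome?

Binary search for 55 in [1, 9, 10, 11, 12, 15, 16, 23, 27, 28, 31, 33, 41, 56, 58]:

lo=0, hi=14, mid=7, arr[mid]=23 -> 23 < 55, search right half
lo=8, hi=14, mid=11, arr[mid]=33 -> 33 < 55, search right half
lo=12, hi=14, mid=13, arr[mid]=56 -> 56 > 55, search left half
lo=12, hi=12, mid=12, arr[mid]=41 -> 41 < 55, search right half
lo=13 > hi=12, target 55 not found

Binary search determines that 55 is not in the array after 4 comparisons. The search space was exhausted without finding the target.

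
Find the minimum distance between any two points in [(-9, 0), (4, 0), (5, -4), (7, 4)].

Computing all pairwise distances among 4 points:

d((-9, 0), (4, 0)) = 13.0
d((-9, 0), (5, -4)) = 14.5602
d((-9, 0), (7, 4)) = 16.4924
d((4, 0), (5, -4)) = 4.1231 <-- minimum
d((4, 0), (7, 4)) = 5.0
d((5, -4), (7, 4)) = 8.2462

Closest pair: (4, 0) and (5, -4) with distance 4.1231

The closest pair is (4, 0) and (5, -4) with Euclidean distance 4.1231. For 4 points, brute-force pairwise comparison is shown above. For large n, the divide-and-conquer algorithm (sort by x, recurse on halves, check the dividing strip) achieves O(n log n).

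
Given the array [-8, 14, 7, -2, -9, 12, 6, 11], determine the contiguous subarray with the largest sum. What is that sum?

Using Kadane's algorithm on [-8, 14, 7, -2, -9, 12, 6, 11]:

Scanning through the array:
Position 1 (value 14): max_ending_here = 14, max_so_far = 14
Position 2 (value 7): max_ending_here = 21, max_so_far = 21
Position 3 (value -2): max_ending_here = 19, max_so_far = 21
Position 4 (value -9): max_ending_here = 10, max_so_far = 21
Position 5 (value 12): max_ending_here = 22, max_so_far = 22
Position 6 (value 6): max_ending_here = 28, max_so_far = 28
Position 7 (value 11): max_ending_here = 39, max_so_far = 39

Maximum subarray: [14, 7, -2, -9, 12, 6, 11]
Maximum sum: 39

The maximum subarray is [14, 7, -2, -9, 12, 6, 11] with sum 39. This subarray runs from index 1 to index 7.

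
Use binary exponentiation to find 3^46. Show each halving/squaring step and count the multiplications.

Computing 3^46 by squaring (build up from 3^1; each line after the first costs one multiplication):

3^1 = 3
3^2 = (3^1)^2 = 3^2 = 9
3^4 = (3^2)^2 = 9^2 = 81
3^5 = 3 * 3^4 = 3 * 81 = 243
3^10 = (3^5)^2 = 243^2 = 59049
3^11 = 3 * 3^10 = 3 * 59049 = 177147
3^22 = (3^11)^2 = 177147^2 = 31381059609
3^23 = 3 * 3^22 = 3 * 31381059609 = 94143178827
3^46 = (3^23)^2 = 94143178827^2 = 8862938119652501095929

Result: 8862938119652501095929
Multiplications needed: 8 (8 lines after 3^1)

3^46 = 8862938119652501095929. Using exponentiation by squaring, this requires 8 multiplications. The key idea: if the exponent is even, square the half-power; if odd, multiply by the base once.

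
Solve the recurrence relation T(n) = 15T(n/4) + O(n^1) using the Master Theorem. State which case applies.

Master Theorem for T(n) = 15T(n/4) + O(n^1):

a = 15, b = 4, c = 1
log_b(a) = log_4(15) = 1.9534

Case 1: c = 1 < log_4(15) = 1.9534
T(n) = O(n^(log_4 15))

For T(n) = 15T(n/4) + O(n^1): log_4(15) = 1.9534. This is Case 1 of the Master Theorem (c < log_b(a), work dominated by leaves), giving O(n^(log_4 15)).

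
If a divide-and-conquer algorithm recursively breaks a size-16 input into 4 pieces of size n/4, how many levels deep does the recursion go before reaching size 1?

For divide and conquer with division factor 4:

Problem sizes at each level:
Level 0: 16
Level 1: 4
Level 2: 1

The root is level 0 and the size-1 base case is level 2 (the tree spans levels 0 through 2, i.e. 3 levels counting the root), so the depth is the number of divisions: log_4(16) = 2

The recursion tree depth is log_4(16) = 2. At each level, the problem size is divided by 4, so it takes 2 divisions to reduce to a base case of size 1. The algorithm makes 4 recursive calls at each level.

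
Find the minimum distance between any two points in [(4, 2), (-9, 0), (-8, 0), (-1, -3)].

Computing all pairwise distances among 4 points:

d((4, 2), (-9, 0)) = 13.1529
d((4, 2), (-8, 0)) = 12.1655
d((4, 2), (-1, -3)) = 7.0711
d((-9, 0), (-8, 0)) = 1.0 <-- minimum
d((-9, 0), (-1, -3)) = 8.544
d((-8, 0), (-1, -3)) = 7.6158

Closest pair: (-9, 0) and (-8, 0) with distance 1.0

The closest pair is (-9, 0) and (-8, 0) with Euclidean distance 1.0. For 4 points, brute-force pairwise comparison is shown above. For large n, the divide-and-conquer algorithm (sort by x, recurse on halves, check the dividing strip) achieves O(n log n).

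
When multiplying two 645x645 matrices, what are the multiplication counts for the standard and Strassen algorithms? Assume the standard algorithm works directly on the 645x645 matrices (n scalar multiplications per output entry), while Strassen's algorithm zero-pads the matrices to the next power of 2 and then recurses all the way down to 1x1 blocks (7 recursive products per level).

Matrix multiplication for 645x645 matrices:

Strassen's algorithm requires power-of-2 dimensions. Pad 645x645 to 1024x1024 (next power of 2).

Standard algorithm: 645^3 = 268336125 multiplications
Strassen's algorithm: 7^(log2(1024)) = 7^10 = 282475249 multiplications
Difference: 268336125 - 282475249 = -14139124 (Strassen uses MORE here due to padding overhead — for small or just-over-power-of-2 n, padding can outweigh the per-level savings)

Standard: 268336125 multiplications (645^3). Strassen: 282475249 multiplications (7^10, after padding to 1024x1024). Strassen reduces 8 recursive multiplications to 7 at each level.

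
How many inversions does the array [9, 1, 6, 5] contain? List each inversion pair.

Finding inversions in [9, 1, 6, 5]:

(0, 1): arr[0]=9 > arr[1]=1
(0, 2): arr[0]=9 > arr[2]=6
(0, 3): arr[0]=9 > arr[3]=5
(2, 3): arr[2]=6 > arr[3]=5

Total inversions: 4

The array has 4 inversion(s): (0,1), (0,2), (0,3), (2,3). Each pair (i,j) satisfies i < j and arr[i] > arr[j].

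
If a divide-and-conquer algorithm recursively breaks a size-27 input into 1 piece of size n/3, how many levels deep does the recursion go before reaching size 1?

For divide and conquer with division factor 3:

Problem sizes at each level:
Level 0: 27
Level 1: 9
Level 2: 3
Level 3: 1

The root is level 0 and the size-1 base case is level 3 (the tree spans levels 0 through 3, i.e. 4 levels counting the root), so the depth is the number of divisions: log_3(27) = 3

The recursion tree depth is log_3(27) = 3. At each level, the problem size is divided by 3, so it takes 3 divisions to reduce to a base case of size 1. The algorithm makes 1 recursive call at each level.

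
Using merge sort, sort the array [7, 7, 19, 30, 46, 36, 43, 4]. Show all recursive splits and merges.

Merge sort trace:

Split: [7, 7, 19, 30, 46, 36, 43, 4] -> [7, 7, 19, 30] and [46, 36, 43, 4]
  Split: [7, 7, 19, 30] -> [7, 7] and [19, 30]
    Split: [7, 7] -> [7] and [7]
    Merge: [7] + [7] -> [7, 7]
    Split: [19, 30] -> [19] and [30]
    Merge: [19] + [30] -> [19, 30]
  Merge: [7, 7] + [19, 30] -> [7, 7, 19, 30]
  Split: [46, 36, 43, 4] -> [46, 36] and [43, 4]
    Split: [46, 36] -> [46] and [36]
    Merge: [46] + [36] -> [36, 46]
    Split: [43, 4] -> [43] and [4]
    Merge: [43] + [4] -> [4, 43]
  Merge: [36, 46] + [4, 43] -> [4, 36, 43, 46]
Merge: [7, 7, 19, 30] + [4, 36, 43, 46] -> [4, 7, 7, 19, 30, 36, 43, 46]

Final sorted array: [4, 7, 7, 19, 30, 36, 43, 46]

The merge sort proceeds by recursively splitting the array and merging sorted halves.
After all merges, the sorted array is [4, 7, 7, 19, 30, 36, 43, 46].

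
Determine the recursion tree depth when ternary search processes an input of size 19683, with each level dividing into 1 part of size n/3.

For divide and conquer with division factor 3:

Problem sizes at each level:
Level 0: 19683
Level 1: 6561
Level 2: 2187
Level 3: 729
Level 4: 243
Level 5: 81
Level 6: 27
Level 7: 9
Level 8: 3
Level 9: 1

The root is level 0 and the size-1 base case is level 9 (the tree spans levels 0 through 9, i.e. 10 levels counting the root), so the depth is the number of divisions: log_3(19683) = 9

The recursion tree depth is log_3(19683) = 9. At each level, the problem size is divided by 3, so it takes 9 divisions to reduce to a base case of size 1. The algorithm makes 1 recursive call at each level.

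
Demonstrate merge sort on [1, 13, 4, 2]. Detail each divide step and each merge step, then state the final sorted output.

Merge sort trace:

Split: [1, 13, 4, 2] -> [1, 13] and [4, 2]
  Split: [1, 13] -> [1] and [13]
  Merge: [1] + [13] -> [1, 13]
  Split: [4, 2] -> [4] and [2]
  Merge: [4] + [2] -> [2, 4]
Merge: [1, 13] + [2, 4] -> [1, 2, 4, 13]

Final sorted array: [1, 2, 4, 13]

The merge sort proceeds by recursively splitting the array and merging sorted halves.
After all merges, the sorted array is [1, 2, 4, 13].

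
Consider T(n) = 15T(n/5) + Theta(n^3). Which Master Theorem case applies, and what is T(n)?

Master Theorem for T(n) = 15T(n/5) + O(n^3):

a = 15, b = 5, c = 3
log_b(a) = log_5(15) = 1.6826

Case 3: c = 3 > log_5(15) = 1.6826
T(n) = O(n^3) = O(n^3)

For T(n) = 15T(n/5) + O(n^3): log_5(15) = 1.6826. This is Case 3 of the Master Theorem (c > log_b(a), work dominated by root), giving O(n^3).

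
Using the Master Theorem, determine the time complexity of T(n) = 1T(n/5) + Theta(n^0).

Master Theorem for T(n) = 1T(n/5) + O(n^0):

a = 1, b = 5, c = 0
log_b(a) = log_5(1) = 0.0000

Case 2: c = 0 = log_5(1) = 0.0000
T(n) = O(n^0 log n) = O(log n)

For T(n) = 1T(n/5) + O(n^0): log_5(1) = 0.0000. This is Case 2 of the Master Theorem (c = log_b(a), equal work at all levels), giving O(log n).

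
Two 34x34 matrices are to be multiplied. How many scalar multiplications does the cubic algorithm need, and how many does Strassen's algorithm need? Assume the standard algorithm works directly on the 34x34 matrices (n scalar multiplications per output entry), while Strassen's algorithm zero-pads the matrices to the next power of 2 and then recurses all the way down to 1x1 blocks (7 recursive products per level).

Matrix multiplication for 34x34 matrices:

Strassen's algorithm requires power-of-2 dimensions. Pad 34x34 to 64x64 (next power of 2).

Standard algorithm: 34^3 = 39304 multiplications
Strassen's algorithm: 7^(log2(64)) = 7^6 = 117649 multiplications
Difference: 39304 - 117649 = -78345 (Strassen uses MORE here due to padding overhead — for small or just-over-power-of-2 n, padding can outweigh the per-level savings)

Standard: 39304 multiplications (34^3). Strassen: 117649 multiplications (7^6, after padding to 64x64). Strassen reduces 8 recursive multiplications to 7 at each level.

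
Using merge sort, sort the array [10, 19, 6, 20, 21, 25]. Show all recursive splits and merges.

Merge sort trace:

Split: [10, 19, 6, 20, 21, 25] -> [10, 19, 6] and [20, 21, 25]
  Split: [10, 19, 6] -> [10] and [19, 6]
    Split: [19, 6] -> [19] and [6]
    Merge: [19] + [6] -> [6, 19]
  Merge: [10] + [6, 19] -> [6, 10, 19]
  Split: [20, 21, 25] -> [20] and [21, 25]
    Split: [21, 25] -> [21] and [25]
    Merge: [21] + [25] -> [21, 25]
  Merge: [20] + [21, 25] -> [20, 21, 25]
Merge: [6, 10, 19] + [20, 21, 25] -> [6, 10, 19, 20, 21, 25]

Final sorted array: [6, 10, 19, 20, 21, 25]

The merge sort proceeds by recursively splitting the array and merging sorted halves.
After all merges, the sorted array is [6, 10, 19, 20, 21, 25].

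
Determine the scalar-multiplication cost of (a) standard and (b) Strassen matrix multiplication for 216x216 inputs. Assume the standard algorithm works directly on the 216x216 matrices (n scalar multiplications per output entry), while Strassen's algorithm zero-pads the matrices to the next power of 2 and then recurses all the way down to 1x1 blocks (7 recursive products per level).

Matrix multiplication for 216x216 matrices:

Strassen's algorithm requires power-of-2 dimensions. Pad 216x216 to 256x256 (next power of 2).

Standard algorithm: 216^3 = 10077696 multiplications
Strassen's algorithm: 7^(log2(256)) = 7^8 = 5764801 multiplications
Savings: 10077696 - 5764801 = 4312895 multiplications

Standard: 10077696 multiplications (216^3). Strassen: 5764801 multiplications (7^8, after padding to 256x256). Strassen reduces 8 recursive multiplications to 7 at each level.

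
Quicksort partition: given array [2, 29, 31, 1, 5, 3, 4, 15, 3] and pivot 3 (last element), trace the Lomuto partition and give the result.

Lomuto partition with pivot = 3:

Initial array: [2, 29, 31, 1, 5, 3, 4, 15, 3]

arr[0]=2 <= 3: swap with position 0, array becomes [2, 29, 31, 1, 5, 3, 4, 15, 3]
arr[1]=29 > 3: no swap
arr[2]=31 > 3: no swap
arr[3]=1 <= 3: swap with position 1, array becomes [2, 1, 31, 29, 5, 3, 4, 15, 3]
arr[4]=5 > 3: no swap
arr[5]=3 <= 3: swap with position 2, array becomes [2, 1, 3, 29, 5, 31, 4, 15, 3]
arr[6]=4 > 3: no swap
arr[7]=15 > 3: no swap

Place pivot at position 3: [2, 1, 3, 3, 5, 31, 4, 15, 29]
Pivot position: 3

After partitioning with pivot 3, the array becomes [2, 1, 3, 3, 5, 31, 4, 15, 29]. The pivot is placed at index 3. All elements to the left of the pivot are <= 3, and all elements to the right are > 3.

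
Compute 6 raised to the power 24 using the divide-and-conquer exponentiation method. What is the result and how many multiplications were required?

Computing 6^24 by squaring (build up from 6^1; each line after the first costs one multiplication):

6^1 = 6
6^2 = (6^1)^2 = 6^2 = 36
6^3 = 6 * 6^2 = 6 * 36 = 216
6^6 = (6^3)^2 = 216^2 = 46656
6^12 = (6^6)^2 = 46656^2 = 2176782336
6^24 = (6^12)^2 = 2176782336^2 = 4738381338321616896

Result: 4738381338321616896
Multiplications needed: 5 (5 lines after 6^1)

6^24 = 4738381338321616896. Using exponentiation by squaring, this requires 5 multiplications. The key idea: if the exponent is even, square the half-power; if odd, multiply by the base once.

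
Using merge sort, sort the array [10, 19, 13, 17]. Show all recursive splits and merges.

Merge sort trace:

Split: [10, 19, 13, 17] -> [10, 19] and [13, 17]
  Split: [10, 19] -> [10] and [19]
  Merge: [10] + [19] -> [10, 19]
  Split: [13, 17] -> [13] and [17]
  Merge: [13] + [17] -> [13, 17]
Merge: [10, 19] + [13, 17] -> [10, 13, 17, 19]

Final sorted array: [10, 13, 17, 19]

The merge sort proceeds by recursively splitting the array and merging sorted halves.
After all merges, the sorted array is [10, 13, 17, 19].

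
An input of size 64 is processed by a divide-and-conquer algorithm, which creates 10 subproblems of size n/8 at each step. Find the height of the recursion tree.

For divide and conquer with division factor 8:

Problem sizes at each level:
Level 0: 64
Level 1: 8
Level 2: 1

The root is level 0 and the size-1 base case is level 2 (the tree spans levels 0 through 2, i.e. 3 levels counting the root), so the depth is the number of divisions: log_8(64) = 2

The recursion tree depth is log_8(64) = 2. At each level, the problem size is divided by 8, so it takes 2 divisions to reduce to a base case of size 1. The algorithm makes 10 recursive calls at each level.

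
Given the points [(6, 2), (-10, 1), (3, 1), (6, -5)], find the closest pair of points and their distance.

Computing all pairwise distances among 4 points:

d((6, 2), (-10, 1)) = 16.0312
d((6, 2), (3, 1)) = 3.1623 <-- minimum
d((6, 2), (6, -5)) = 7.0
d((-10, 1), (3, 1)) = 13.0
d((-10, 1), (6, -5)) = 17.088
d((3, 1), (6, -5)) = 6.7082

Closest pair: (6, 2) and (3, 1) with distance 3.1623

The closest pair is (6, 2) and (3, 1) with Euclidean distance 3.1623. For 4 points, brute-force pairwise comparison is shown above. For large n, the divide-and-conquer algorithm (sort by x, recurse on halves, check the dividing strip) achieves O(n log n).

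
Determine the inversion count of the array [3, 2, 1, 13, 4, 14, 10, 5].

Finding inversions in [3, 2, 1, 13, 4, 14, 10, 5]:

(0, 1): arr[0]=3 > arr[1]=2
(0, 2): arr[0]=3 > arr[2]=1
(1, 2): arr[1]=2 > arr[2]=1
(3, 4): arr[3]=13 > arr[4]=4
(3, 6): arr[3]=13 > arr[6]=10
(3, 7): arr[3]=13 > arr[7]=5
(5, 6): arr[5]=14 > arr[6]=10
(5, 7): arr[5]=14 > arr[7]=5
(6, 7): arr[6]=10 > arr[7]=5

Total inversions: 9

The array has 9 inversion(s): (0,1), (0,2), (1,2), (3,4), (3,6), (3,7), (5,6), (5,7), (6,7). Each pair (i,j) satisfies i < j and arr[i] > arr[j].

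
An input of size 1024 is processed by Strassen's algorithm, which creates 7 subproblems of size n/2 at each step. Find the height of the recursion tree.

For divide and conquer with division factor 2:

Problem sizes at each level:
Level 0: 1024
Level 1: 512
Level 2: 256
Level 3: 128
Level 4: 64
Level 5: 32
Level 6: 16
Level 7: 8
Level 8: 4
Level 9: 2
Level 10: 1

The root is level 0 and the size-1 base case is level 10 (the tree spans levels 0 through 10, i.e. 11 levels counting the root), so the depth is the number of divisions: log_2(1024) = 10

The recursion tree depth is log_2(1024) = 10. At each level, the problem size is divided by 2, so it takes 10 divisions to reduce to a base case of size 1. The algorithm makes 7 recursive calls at each level.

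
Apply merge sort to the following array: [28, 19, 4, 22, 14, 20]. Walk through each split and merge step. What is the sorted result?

Merge sort trace:

Split: [28, 19, 4, 22, 14, 20] -> [28, 19, 4] and [22, 14, 20]
  Split: [28, 19, 4] -> [28] and [19, 4]
    Split: [19, 4] -> [19] and [4]
    Merge: [19] + [4] -> [4, 19]
  Merge: [28] + [4, 19] -> [4, 19, 28]
  Split: [22, 14, 20] -> [22] and [14, 20]
    Split: [14, 20] -> [14] and [20]
    Merge: [14] + [20] -> [14, 20]
  Merge: [22] + [14, 20] -> [14, 20, 22]
Merge: [4, 19, 28] + [14, 20, 22] -> [4, 14, 19, 20, 22, 28]

Final sorted array: [4, 14, 19, 20, 22, 28]

The merge sort proceeds by recursively splitting the array and merging sorted halves.
After all merges, the sorted array is [4, 14, 19, 20, 22, 28].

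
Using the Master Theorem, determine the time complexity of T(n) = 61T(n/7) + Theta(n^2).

Master Theorem for T(n) = 61T(n/7) + O(n^2):

a = 61, b = 7, c = 2
log_b(a) = log_7(61) = 2.1126

Case 1: c = 2 < log_7(61) = 2.1126
T(n) = O(n^(log_7 61))

For T(n) = 61T(n/7) + O(n^2): log_7(61) = 2.1126. This is Case 1 of the Master Theorem (c < log_b(a), work dominated by leaves), giving O(n^(log_7 61)).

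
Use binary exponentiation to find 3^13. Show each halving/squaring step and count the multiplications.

Computing 3^13 by squaring (build up from 3^1; each line after the first costs one multiplication):

3^1 = 3
3^2 = (3^1)^2 = 3^2 = 9
3^3 = 3 * 3^2 = 3 * 9 = 27
3^6 = (3^3)^2 = 27^2 = 729
3^12 = (3^6)^2 = 729^2 = 531441
3^13 = 3 * 3^12 = 3 * 531441 = 1594323

Result: 1594323
Multiplications needed: 5 (5 lines after 3^1)

3^13 = 1594323. Using exponentiation by squaring, this requires 5 multiplications. The key idea: if the exponent is even, square the half-power; if odd, multiply by the base once.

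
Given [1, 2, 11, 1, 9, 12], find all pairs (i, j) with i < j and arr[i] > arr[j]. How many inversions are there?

Finding inversions in [1, 2, 11, 1, 9, 12]:

(1, 3): arr[1]=2 > arr[3]=1
(2, 3): arr[2]=11 > arr[3]=1
(2, 4): arr[2]=11 > arr[4]=9

Total inversions: 3

The array has 3 inversion(s): (1,3), (2,3), (2,4). Each pair (i,j) satisfies i < j and arr[i] > arr[j].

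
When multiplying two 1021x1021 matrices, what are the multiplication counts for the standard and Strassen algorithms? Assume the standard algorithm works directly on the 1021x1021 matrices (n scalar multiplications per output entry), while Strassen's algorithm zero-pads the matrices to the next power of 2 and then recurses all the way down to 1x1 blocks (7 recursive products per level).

Matrix multiplication for 1021x1021 matrices:

Strassen's algorithm requires power-of-2 dimensions. Pad 1021x1021 to 1024x1024 (next power of 2).

Standard algorithm: 1021^3 = 1064332261 multiplications
Strassen's algorithm: 7^(log2(1024)) = 7^10 = 282475249 multiplications
Savings: 1064332261 - 282475249 = 781857012 multiplications

Standard: 1064332261 multiplications (1021^3). Strassen: 282475249 multiplications (7^10, after padding to 1024x1024). Strassen reduces 8 recursive multiplications to 7 at each level.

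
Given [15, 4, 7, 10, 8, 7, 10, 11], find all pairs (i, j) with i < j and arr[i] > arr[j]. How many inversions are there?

Finding inversions in [15, 4, 7, 10, 8, 7, 10, 11]:

(0, 1): arr[0]=15 > arr[1]=4
(0, 2): arr[0]=15 > arr[2]=7
(0, 3): arr[0]=15 > arr[3]=10
(0, 4): arr[0]=15 > arr[4]=8
(0, 5): arr[0]=15 > arr[5]=7
(0, 6): arr[0]=15 > arr[6]=10
(0, 7): arr[0]=15 > arr[7]=11
(3, 4): arr[3]=10 > arr[4]=8
(3, 5): arr[3]=10 > arr[5]=7
(4, 5): arr[4]=8 > arr[5]=7

Total inversions: 10

The array has 10 inversion(s): (0,1), (0,2), (0,3), (0,4), (0,5), (0,6), (0,7), (3,4), (3,5), (4,5). Each pair (i,j) satisfies i < j and arr[i] > arr[j].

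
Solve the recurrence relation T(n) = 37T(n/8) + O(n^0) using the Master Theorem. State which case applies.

Master Theorem for T(n) = 37T(n/8) + O(n^0):

a = 37, b = 8, c = 0
log_b(a) = log_8(37) = 1.7365

Case 1: c = 0 < log_8(37) = 1.7365
T(n) = O(n^(log_8 37))

For T(n) = 37T(n/8) + O(n^0): log_8(37) = 1.7365. This is Case 1 of the Master Theorem (c < log_b(a), work dominated by leaves), giving O(n^(log_8 37)).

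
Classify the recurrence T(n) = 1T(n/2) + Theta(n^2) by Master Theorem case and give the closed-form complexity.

Master Theorem for T(n) = 1T(n/2) + O(n^2):

a = 1, b = 2, c = 2
log_b(a) = log_2(1) = 0.0000

Case 3: c = 2 > log_2(1) = 0.0000
T(n) = O(n^2) = O(n^2)

For T(n) = 1T(n/2) + O(n^2): log_2(1) = 0.0000. This is Case 3 of the Master Theorem (c > log_b(a), work dominated by root), giving O(n^2).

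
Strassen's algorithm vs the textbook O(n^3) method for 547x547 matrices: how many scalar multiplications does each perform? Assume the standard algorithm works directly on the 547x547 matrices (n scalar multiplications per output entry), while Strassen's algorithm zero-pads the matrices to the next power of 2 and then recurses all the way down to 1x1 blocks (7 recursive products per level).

Matrix multiplication for 547x547 matrices:

Strassen's algorithm requires power-of-2 dimensions. Pad 547x547 to 1024x1024 (next power of 2).

Standard algorithm: 547^3 = 163667323 multiplications
Strassen's algorithm: 7^(log2(1024)) = 7^10 = 282475249 multiplications
Difference: 163667323 - 282475249 = -118807926 (Strassen uses MORE here due to padding overhead — for small or just-over-power-of-2 n, padding can outweigh the per-level savings)

Standard: 163667323 multiplications (547^3). Strassen: 282475249 multiplications (7^10, after padding to 1024x1024). Strassen reduces 8 recursive multiplications to 7 at each level.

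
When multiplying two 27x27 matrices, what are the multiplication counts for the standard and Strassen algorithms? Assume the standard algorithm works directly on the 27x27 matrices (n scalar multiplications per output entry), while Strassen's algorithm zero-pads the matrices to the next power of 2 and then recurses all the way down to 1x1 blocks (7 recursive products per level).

Matrix multiplication for 27x27 matrices:

Strassen's algorithm requires power-of-2 dimensions. Pad 27x27 to 32x32 (next power of 2).

Standard algorithm: 27^3 = 19683 multiplications
Strassen's algorithm: 7^(log2(32)) = 7^5 = 16807 multiplications
Savings: 19683 - 16807 = 2876 multiplications

Standard: 19683 multiplications (27^3). Strassen: 16807 multiplications (7^5, after padding to 32x32). Strassen reduces 8 recursive multiplications to 7 at each level.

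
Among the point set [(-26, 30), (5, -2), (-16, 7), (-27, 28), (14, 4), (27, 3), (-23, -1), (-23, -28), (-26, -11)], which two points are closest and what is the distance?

Computing all pairwise distances among 9 points:

d((-26, 30), (5, -2)) = 44.5533
d((-26, 30), (-16, 7)) = 25.0799
d((-26, 30), (-27, 28)) = 2.2361 <-- minimum
d((-26, 30), (14, 4)) = 47.7074
d((-26, 30), (27, 3)) = 59.4811
d((-26, 30), (-23, -1)) = 31.1448
d((-26, 30), (-23, -28)) = 58.0775
d((-26, 30), (-26, -11)) = 41.0
d((5, -2), (-16, 7)) = 22.8473
d((5, -2), (-27, 28)) = 43.8634
d((5, -2), (14, 4)) = 10.8167
d((5, -2), (27, 3)) = 22.561
d((5, -2), (-23, -1)) = 28.0179
d((5, -2), (-23, -28)) = 38.2099
d((5, -2), (-26, -11)) = 32.28
d((-16, 7), (-27, 28)) = 23.7065
d((-16, 7), (14, 4)) = 30.1496
d((-16, 7), (27, 3)) = 43.1856
d((-16, 7), (-23, -1)) = 10.6301
d((-16, 7), (-23, -28)) = 35.6931
d((-16, 7), (-26, -11)) = 20.5913
d((-27, 28), (14, 4)) = 47.5079
d((-27, 28), (27, 3)) = 59.5063
d((-27, 28), (-23, -1)) = 29.2746
d((-27, 28), (-23, -28)) = 56.1427
d((-27, 28), (-26, -11)) = 39.0128
d((14, 4), (27, 3)) = 13.0384
d((14, 4), (-23, -1)) = 37.3363
d((14, 4), (-23, -28)) = 48.9183
d((14, 4), (-26, -11)) = 42.72
d((27, 3), (-23, -1)) = 50.1597
d((27, 3), (-23, -28)) = 58.8303
d((27, 3), (-26, -11)) = 54.8179
d((-23, -1), (-23, -28)) = 27.0
d((-23, -1), (-26, -11)) = 10.4403
d((-23, -28), (-26, -11)) = 17.2627

Closest pair: (-26, 30) and (-27, 28) with distance 2.2361

The closest pair is (-26, 30) and (-27, 28) with Euclidean distance 2.2361. For 9 points, brute-force pairwise comparison is shown above. For large n, the divide-and-conquer algorithm (sort by x, recurse on halves, check the dividing strip) achieves O(n log n).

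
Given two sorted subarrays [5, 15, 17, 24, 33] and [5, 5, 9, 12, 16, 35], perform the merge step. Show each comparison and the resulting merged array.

Merging process:

Compare 5 vs 5: take 5 from left. Merged: [5]
Compare 15 vs 5: take 5 from right. Merged: [5, 5]
Compare 15 vs 5: take 5 from right. Merged: [5, 5, 5]
Compare 15 vs 9: take 9 from right. Merged: [5, 5, 5, 9]
Compare 15 vs 12: take 12 from right. Merged: [5, 5, 5, 9, 12]
Compare 15 vs 16: take 15 from left. Merged: [5, 5, 5, 9, 12, 15]
Compare 17 vs 16: take 16 from right. Merged: [5, 5, 5, 9, 12, 15, 16]
Compare 17 vs 35: take 17 from left. Merged: [5, 5, 5, 9, 12, 15, 16, 17]
Compare 24 vs 35: take 24 from left. Merged: [5, 5, 5, 9, 12, 15, 16, 17, 24]
Compare 33 vs 35: take 33 from left. Merged: [5, 5, 5, 9, 12, 15, 16, 17, 24, 33]
Append remaining from right: [35]. Merged: [5, 5, 5, 9, 12, 15, 16, 17, 24, 33, 35]

Final merged array: [5, 5, 5, 9, 12, 15, 16, 17, 24, 33, 35]
Total comparisons: 10

The merged array is [5, 5, 5, 9, 12, 15, 16, 17, 24, 33, 35], requiring 10 comparisons. The merge step runs in O(n) time where n is the total number of elements.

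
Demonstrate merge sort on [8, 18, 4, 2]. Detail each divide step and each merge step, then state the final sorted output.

Merge sort trace:

Split: [8, 18, 4, 2] -> [8, 18] and [4, 2]
  Split: [8, 18] -> [8] and [18]
  Merge: [8] + [18] -> [8, 18]
  Split: [4, 2] -> [4] and [2]
  Merge: [4] + [2] -> [2, 4]
Merge: [8, 18] + [2, 4] -> [2, 4, 8, 18]

Final sorted array: [2, 4, 8, 18]

The merge sort proceeds by recursively splitting the array and merging sorted halves.
After all merges, the sorted array is [2, 4, 8, 18].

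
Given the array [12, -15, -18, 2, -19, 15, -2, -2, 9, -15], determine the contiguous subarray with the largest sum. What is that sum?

Using Kadane's algorithm on [12, -15, -18, 2, -19, 15, -2, -2, 9, -15]:

Scanning through the array:
Position 1 (value -15): max_ending_here = -3, max_so_far = 12
Position 2 (value -18): max_ending_here = -18, max_so_far = 12
Position 3 (value 2): max_ending_here = 2, max_so_far = 12
Position 4 (value -19): max_ending_here = -17, max_so_far = 12
Position 5 (value 15): max_ending_here = 15, max_so_far = 15
Position 6 (value -2): max_ending_here = 13, max_so_far = 15
Position 7 (value -2): max_ending_here = 11, max_so_far = 15
Position 8 (value 9): max_ending_here = 20, max_so_far = 20
Position 9 (value -15): max_ending_here = 5, max_so_far = 20

Maximum subarray: [15, -2, -2, 9]
Maximum sum: 20

The maximum subarray is [15, -2, -2, 9] with sum 20. This subarray runs from index 5 to index 8.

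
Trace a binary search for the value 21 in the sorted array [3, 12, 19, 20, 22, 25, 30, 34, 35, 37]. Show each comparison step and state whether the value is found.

Binary search for 21 in [3, 12, 19, 20, 22, 25, 30, 34, 35, 37]:

lo=0, hi=9, mid=4, arr[mid]=22 -> 22 > 21, search left half
lo=0, hi=3, mid=1, arr[mid]=12 -> 12 < 21, search right half
lo=2, hi=3, mid=2, arr[mid]=19 -> 19 < 21, search right half
lo=3, hi=3, mid=3, arr[mid]=20 -> 20 < 21, search right half
lo=4 > hi=3, target 21 not found

Binary search determines that 21 is not in the array after 4 comparisons. The search space was exhausted without finding the target.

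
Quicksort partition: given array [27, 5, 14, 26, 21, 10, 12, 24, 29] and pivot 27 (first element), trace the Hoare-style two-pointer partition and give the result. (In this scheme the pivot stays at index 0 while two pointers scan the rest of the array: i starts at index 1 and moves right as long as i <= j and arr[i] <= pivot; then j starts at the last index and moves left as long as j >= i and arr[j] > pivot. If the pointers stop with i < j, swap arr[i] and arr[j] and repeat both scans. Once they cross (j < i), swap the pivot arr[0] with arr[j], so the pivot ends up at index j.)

Hoare-style two-pointer partition with pivot = 27:

Initial array: [27, 5, 14, 26, 21, 10, 12, 24, 29]

Pointers start at i = 1, j = 8.
i ends at 8, j ends at 7: the pointers have crossed (j < i), so scanning stops.

Swap pivot arr[0] with arr[7] to place pivot at position 7: [24, 5, 14, 26, 21, 10, 12, 27, 29]
Pivot position: 7

After partitioning with pivot 27, the array becomes [24, 5, 14, 26, 21, 10, 12, 27, 29]. The pivot is placed at index 7. All elements to the left of the pivot are <= 27, and all elements to the right are > 27.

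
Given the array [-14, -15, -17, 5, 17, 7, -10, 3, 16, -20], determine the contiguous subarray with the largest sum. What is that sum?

Using Kadane's algorithm on [-14, -15, -17, 5, 17, 7, -10, 3, 16, -20]:

Scanning through the array:
Position 1 (value -15): max_ending_here = -15, max_so_far = -14
Position 2 (value -17): max_ending_here = -17, max_so_far = -14
Position 3 (value 5): max_ending_here = 5, max_so_far = 5
Position 4 (value 17): max_ending_here = 22, max_so_far = 22
Position 5 (value 7): max_ending_here = 29, max_so_far = 29
Position 6 (value -10): max_ending_here = 19, max_so_far = 29
Position 7 (value 3): max_ending_here = 22, max_so_far = 29
Position 8 (value 16): max_ending_here = 38, max_so_far = 38
Position 9 (value -20): max_ending_here = 18, max_so_far = 38

Maximum subarray: [5, 17, 7, -10, 3, 16]
Maximum sum: 38

The maximum subarray is [5, 17, 7, -10, 3, 16] with sum 38. This subarray runs from index 3 to index 8.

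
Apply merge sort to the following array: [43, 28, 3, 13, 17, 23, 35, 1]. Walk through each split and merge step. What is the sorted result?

Merge sort trace:

Split: [43, 28, 3, 13, 17, 23, 35, 1] -> [43, 28, 3, 13] and [17, 23, 35, 1]
  Split: [43, 28, 3, 13] -> [43, 28] and [3, 13]
    Split: [43, 28] -> [43] and [28]
    Merge: [43] + [28] -> [28, 43]
    Split: [3, 13] -> [3] and [13]
    Merge: [3] + [13] -> [3, 13]
  Merge: [28, 43] + [3, 13] -> [3, 13, 28, 43]
  Split: [17, 23, 35, 1] -> [17, 23] and [35, 1]
    Split: [17, 23] -> [17] and [23]
    Merge: [17] + [23] -> [17, 23]
    Split: [35, 1] -> [35] and [1]
    Merge: [35] + [1] -> [1, 35]
  Merge: [17, 23] + [1, 35] -> [1, 17, 23, 35]
Merge: [3, 13, 28, 43] + [1, 17, 23, 35] -> [1, 3, 13, 17, 23, 28, 35, 43]

Final sorted array: [1, 3, 13, 17, 23, 28, 35, 43]

The merge sort proceeds by recursively splitting the array and merging sorted halves.
After all merges, the sorted array is [1, 3, 13, 17, 23, 28, 35, 43].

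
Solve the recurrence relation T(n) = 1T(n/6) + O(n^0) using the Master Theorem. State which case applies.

Master Theorem for T(n) = 1T(n/6) + O(n^0):

a = 1, b = 6, c = 0
log_b(a) = log_6(1) = 0.0000

Case 2: c = 0 = log_6(1) = 0.0000
T(n) = O(n^0 log n) = O(log n)

For T(n) = 1T(n/6) + O(n^0): log_6(1) = 0.0000. This is Case 2 of the Master Theorem (c = log_b(a), equal work at all levels), giving O(log n).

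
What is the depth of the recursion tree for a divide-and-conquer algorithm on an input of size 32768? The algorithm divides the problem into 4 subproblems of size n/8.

For divide and conquer with division factor 8:

Problem sizes at each level:
Level 0: 32768
Level 1: 4096
Level 2: 512
Level 3: 64
Level 4: 8
Level 5: 1

The root is level 0 and the size-1 base case is level 5 (the tree spans levels 0 through 5, i.e. 6 levels counting the root), so the depth is the number of divisions: log_8(32768) = 5

The recursion tree depth is log_8(32768) = 5. At each level, the problem size is divided by 8, so it takes 5 divisions to reduce to a base case of size 1. The algorithm makes 4 recursive calls at each level.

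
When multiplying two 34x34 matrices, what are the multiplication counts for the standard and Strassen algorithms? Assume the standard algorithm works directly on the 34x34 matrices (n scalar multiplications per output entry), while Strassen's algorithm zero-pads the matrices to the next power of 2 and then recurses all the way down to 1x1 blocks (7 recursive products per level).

Matrix multiplication for 34x34 matrices:

Strassen's algorithm requires power-of-2 dimensions. Pad 34x34 to 64x64 (next power of 2).

Standard algorithm: 34^3 = 39304 multiplications
Strassen's algorithm: 7^(log2(64)) = 7^6 = 117649 multiplications
Difference: 39304 - 117649 = -78345 (Strassen uses MORE here due to padding overhead — for small or just-over-power-of-2 n, padding can outweigh the per-level savings)

Standard: 39304 multiplications (34^3). Strassen: 117649 multiplications (7^6, after padding to 64x64). Strassen reduces 8 recursive multiplications to 7 at each level.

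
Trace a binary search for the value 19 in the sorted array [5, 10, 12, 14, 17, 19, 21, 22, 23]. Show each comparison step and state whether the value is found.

Binary search for 19 in [5, 10, 12, 14, 17, 19, 21, 22, 23]:

lo=0, hi=8, mid=4, arr[mid]=17 -> 17 < 19, search right half
lo=5, hi=8, mid=6, arr[mid]=21 -> 21 > 19, search left half
lo=5, hi=5, mid=5, arr[mid]=19 -> Found target at index 5!

Binary search finds 19 at index 5 after 3 comparisons. The search repeatedly halves the search space by comparing with the middle element.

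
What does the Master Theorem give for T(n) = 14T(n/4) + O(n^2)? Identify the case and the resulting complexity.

Master Theorem for T(n) = 14T(n/4) + O(n^2):

a = 14, b = 4, c = 2
log_b(a) = log_4(14) = 1.9037

Case 3: c = 2 > log_4(14) = 1.9037
T(n) = O(n^2) = O(n^2)

For T(n) = 14T(n/4) + O(n^2): log_4(14) = 1.9037. This is Case 3 of the Master Theorem (c > log_b(a), work dominated by root), giving O(n^2).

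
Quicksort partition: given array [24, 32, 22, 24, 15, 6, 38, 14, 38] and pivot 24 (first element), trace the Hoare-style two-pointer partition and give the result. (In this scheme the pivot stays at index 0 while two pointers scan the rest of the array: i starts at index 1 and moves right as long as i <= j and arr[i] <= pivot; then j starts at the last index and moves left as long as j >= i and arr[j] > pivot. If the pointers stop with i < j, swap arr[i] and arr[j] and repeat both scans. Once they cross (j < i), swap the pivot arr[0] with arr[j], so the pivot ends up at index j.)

Hoare-style two-pointer partition with pivot = 24:

Initial array: [24, 32, 22, 24, 15, 6, 38, 14, 38]

Pointers start at i = 1, j = 8.
i stops at index 1 (arr[1]=32 > 24), j stops at index 7 (arr[7]=14 <= 24): swap arr[1] and arr[7], array becomes [24, 14, 22, 24, 15, 6, 38, 32, 38]
i ends at 6, j ends at 5: the pointers have crossed (j < i), so scanning stops.

Swap pivot arr[0] with arr[5] to place pivot at position 5: [6, 14, 22, 24, 15, 24, 38, 32, 38]
Pivot position: 5

After partitioning with pivot 24, the array becomes [6, 14, 22, 24, 15, 24, 38, 32, 38]. The pivot is placed at index 5. All elements to the left of the pivot are <= 24, and all elements to the right are > 24.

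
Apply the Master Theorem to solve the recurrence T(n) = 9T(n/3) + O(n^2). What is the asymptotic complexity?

Master Theorem for T(n) = 9T(n/3) + O(n^2):

a = 9, b = 3, c = 2
log_b(a) = log_3(9) = 2.0000

Case 2: c = 2 = log_3(9) = 2.0000
T(n) = O(n^2 log n) = O(n^2 log n)

For T(n) = 9T(n/3) + O(n^2): log_3(9) = 2.0000. This is Case 2 of the Master Theorem (c = log_b(a), equal work at all levels), giving O(n^2 log n).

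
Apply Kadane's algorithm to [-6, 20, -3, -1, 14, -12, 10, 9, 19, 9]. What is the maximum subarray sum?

Using Kadane's algorithm on [-6, 20, -3, -1, 14, -12, 10, 9, 19, 9]:

Scanning through the array:
Position 1 (value 20): max_ending_here = 20, max_so_far = 20
Position 2 (value -3): max_ending_here = 17, max_so_far = 20
Position 3 (value -1): max_ending_here = 16, max_so_far = 20
Position 4 (value 14): max_ending_here = 30, max_so_far = 30
Position 5 (value -12): max_ending_here = 18, max_so_far = 30
Position 6 (value 10): max_ending_here = 28, max_so_far = 30
Position 7 (value 9): max_ending_here = 37, max_so_far = 37
Position 8 (value 19): max_ending_here = 56, max_so_far = 56
Position 9 (value 9): max_ending_here = 65, max_so_far = 65

Maximum subarray: [20, -3, -1, 14, -12, 10, 9, 19, 9]
Maximum sum: 65

The maximum subarray is [20, -3, -1, 14, -12, 10, 9, 19, 9] with sum 65. This subarray runs from index 1 to index 9.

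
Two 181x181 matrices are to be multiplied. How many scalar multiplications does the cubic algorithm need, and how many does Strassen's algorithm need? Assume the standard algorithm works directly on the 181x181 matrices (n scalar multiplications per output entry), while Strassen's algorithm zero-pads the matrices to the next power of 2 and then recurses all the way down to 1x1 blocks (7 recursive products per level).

Matrix multiplication for 181x181 matrices:

Strassen's algorithm requires power-of-2 dimensions. Pad 181x181 to 256x256 (next power of 2).

Standard algorithm: 181^3 = 5929741 multiplications
Strassen's algorithm: 7^(log2(256)) = 7^8 = 5764801 multiplications
Savings: 5929741 - 5764801 = 164940 multiplications

Standard: 5929741 multiplications (181^3). Strassen: 5764801 multiplications (7^8, after padding to 256x256). Strassen reduces 8 recursive multiplications to 7 at each level.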